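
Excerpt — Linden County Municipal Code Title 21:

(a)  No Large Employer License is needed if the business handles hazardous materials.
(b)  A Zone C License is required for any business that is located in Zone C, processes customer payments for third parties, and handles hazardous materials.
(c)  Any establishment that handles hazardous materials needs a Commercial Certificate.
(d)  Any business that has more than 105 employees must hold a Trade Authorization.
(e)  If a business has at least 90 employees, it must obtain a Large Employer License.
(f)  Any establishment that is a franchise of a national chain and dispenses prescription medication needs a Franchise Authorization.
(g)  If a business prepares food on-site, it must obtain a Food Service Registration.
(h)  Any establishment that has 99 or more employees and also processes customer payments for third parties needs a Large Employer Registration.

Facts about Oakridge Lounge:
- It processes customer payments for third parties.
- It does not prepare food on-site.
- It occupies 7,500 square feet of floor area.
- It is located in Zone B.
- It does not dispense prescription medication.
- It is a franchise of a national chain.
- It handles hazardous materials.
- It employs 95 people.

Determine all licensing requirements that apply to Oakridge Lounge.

(a) handles hazardous materials → exempt from Large Employer License.
(b) is located in Zone B (not: is located in Zone C); processes customer payments for third parties; handles hazardous materials → Zone C License not required.
(c) handles hazardous materials → Commercial Certificate required.
(d) employees 95 ≤ 105 → Trade Authorization not required.
(e) employees 95 ≥ 90 → Large Employer License required.
(f) is a franchise of a national chain; does not dispense prescription medication → Franchise Authorization not required.
(g) does not prepare food on-site → Food Service Registration not required.
(h) employees 95 < 99; processes customer payments for third parties → Large Employer Registration not required.

Commercial Certificate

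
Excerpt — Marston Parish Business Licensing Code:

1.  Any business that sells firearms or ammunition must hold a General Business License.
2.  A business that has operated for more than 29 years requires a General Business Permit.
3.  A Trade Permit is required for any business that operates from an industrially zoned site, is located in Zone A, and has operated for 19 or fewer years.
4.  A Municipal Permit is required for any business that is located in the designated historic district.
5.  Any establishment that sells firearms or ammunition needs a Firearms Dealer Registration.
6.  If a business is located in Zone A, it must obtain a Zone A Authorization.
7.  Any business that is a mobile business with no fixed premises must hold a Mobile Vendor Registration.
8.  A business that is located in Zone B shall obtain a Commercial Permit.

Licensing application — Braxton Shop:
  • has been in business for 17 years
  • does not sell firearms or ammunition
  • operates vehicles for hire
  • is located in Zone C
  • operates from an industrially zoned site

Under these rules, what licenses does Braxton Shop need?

1. does not sell firearms or ammunition → General Business License not required.
2. years in business 17 ≤ 29 → General Business Permit not required.
3. operates from an industrially zoned site; is located in Zone C (not: is located in Zone A); years in business 17 ≤ 19 → Trade Permit not required.
4. is located in Zone C (not: is located in the designated historic district) → Municipal Permit not required.
5. does not sell firearms or ammunition → Firearms Dealer Registration not required.
6. is located in Zone C (not: is located in Zone A) → Zone A Authorization not required.
7. operates from an industrially zoned site (not: is a mobile business with no fixed premises) → Mobile Vendor Registration not required.
8. is located in Zone C (not: is located in Zone B) → Commercial Permit not required.

None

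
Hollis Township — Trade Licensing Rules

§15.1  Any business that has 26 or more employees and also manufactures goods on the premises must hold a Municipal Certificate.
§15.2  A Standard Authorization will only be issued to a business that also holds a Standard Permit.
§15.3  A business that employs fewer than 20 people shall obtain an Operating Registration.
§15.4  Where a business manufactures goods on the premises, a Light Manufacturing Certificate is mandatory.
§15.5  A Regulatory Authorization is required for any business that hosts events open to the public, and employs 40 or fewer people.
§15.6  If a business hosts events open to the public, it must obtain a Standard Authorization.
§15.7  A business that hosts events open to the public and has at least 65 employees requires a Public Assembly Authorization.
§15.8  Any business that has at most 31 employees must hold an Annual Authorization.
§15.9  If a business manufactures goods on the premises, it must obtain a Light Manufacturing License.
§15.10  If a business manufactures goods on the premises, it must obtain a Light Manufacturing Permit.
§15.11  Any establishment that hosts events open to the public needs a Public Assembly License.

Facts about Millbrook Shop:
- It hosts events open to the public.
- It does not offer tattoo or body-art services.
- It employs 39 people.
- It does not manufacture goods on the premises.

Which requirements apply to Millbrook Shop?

§15.1 employees 39 ≥ 26; does not manufacture goods on the premises → Municipal Certificate not required.
§15.2 Standard Authorization is required → Standard Permit also required.
§15.3 employees 39 ≥ 20 → Operating Registration not required.
§15.4 does not manufacture goods on the premises → Light Manufacturing Certificate not required.
§15.5 hosts events open to the public; employees 39 ≤ 40 → Regulatory Authorization required.
§15.6 hosts events open to the public → Standard Authorization required.
§15.7 hosts events open to the public; employees 39 < 65 → Public Assembly Authorization not required.
§15.8 employees 39 > 31 → Annual Authorization not required.
§15.9 does not manufacture goods on the premises → Light Manufacturing License not required.
§15.10 does not manufacture goods on the premises → Light Manufacturing Permit not required.
§15.11 hosts events open to the public → Public Assembly License required.

Public Assembly License, Regulatory Authorization, Standard Authorization, Standard Permit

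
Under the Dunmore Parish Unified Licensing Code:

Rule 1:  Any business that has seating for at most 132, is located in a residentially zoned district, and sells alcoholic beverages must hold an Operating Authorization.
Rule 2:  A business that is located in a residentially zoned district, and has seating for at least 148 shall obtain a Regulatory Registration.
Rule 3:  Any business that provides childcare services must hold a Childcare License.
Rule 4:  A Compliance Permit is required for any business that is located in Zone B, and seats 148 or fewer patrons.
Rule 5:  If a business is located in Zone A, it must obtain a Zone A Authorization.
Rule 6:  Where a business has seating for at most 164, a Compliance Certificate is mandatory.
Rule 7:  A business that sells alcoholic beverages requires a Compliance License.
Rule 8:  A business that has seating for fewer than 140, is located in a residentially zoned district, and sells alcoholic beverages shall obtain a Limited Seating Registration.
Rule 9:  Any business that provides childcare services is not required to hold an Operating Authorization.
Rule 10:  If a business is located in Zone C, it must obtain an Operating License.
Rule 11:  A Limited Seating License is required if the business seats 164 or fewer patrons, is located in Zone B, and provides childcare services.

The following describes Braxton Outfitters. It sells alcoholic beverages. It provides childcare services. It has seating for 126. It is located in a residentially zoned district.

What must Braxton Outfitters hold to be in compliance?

Rule 1: seating 126 ≤ 132; is located in a residentially zoned district; sells alcoholic beverages → Operating Authorization required.
Rule 2: is located in a residentially zoned district; seating 126 < 148 → Regulatory Registration not required.
Rule 3: provides childcare services → Childcare License required.
Rule 4: is located in a residentially zoned district (not: is located in Zone B); seating 126 ≤ 148 → Compliance Permit not required.
Rule 5: is located in a residentially zoned district (not: is located in Zone A) → Zone A Authorization not required.
Rule 6: seating 126 ≤ 164 → Compliance Certificate required.
Rule 7: sells alcoholic beverages → Compliance License required.
Rule 8: seating 126 < 140; is located in a residentially zoned district; sells alcoholic beverages → Limited Seating Registration required.
Rule 9: provides childcare services → exempt from Operating Authorization.
Rule 10: is located in a residentially zoned district (not: is located in Zone C) → Operating License not required.
Rule 11: seating 126 ≤ 164; is located in a residentially zoned district (not: is located in Zone B); provides childcare services → Limited Seating License not required.

Childcare License, Compliance Certificate, Compliance License, Limited Seating Registration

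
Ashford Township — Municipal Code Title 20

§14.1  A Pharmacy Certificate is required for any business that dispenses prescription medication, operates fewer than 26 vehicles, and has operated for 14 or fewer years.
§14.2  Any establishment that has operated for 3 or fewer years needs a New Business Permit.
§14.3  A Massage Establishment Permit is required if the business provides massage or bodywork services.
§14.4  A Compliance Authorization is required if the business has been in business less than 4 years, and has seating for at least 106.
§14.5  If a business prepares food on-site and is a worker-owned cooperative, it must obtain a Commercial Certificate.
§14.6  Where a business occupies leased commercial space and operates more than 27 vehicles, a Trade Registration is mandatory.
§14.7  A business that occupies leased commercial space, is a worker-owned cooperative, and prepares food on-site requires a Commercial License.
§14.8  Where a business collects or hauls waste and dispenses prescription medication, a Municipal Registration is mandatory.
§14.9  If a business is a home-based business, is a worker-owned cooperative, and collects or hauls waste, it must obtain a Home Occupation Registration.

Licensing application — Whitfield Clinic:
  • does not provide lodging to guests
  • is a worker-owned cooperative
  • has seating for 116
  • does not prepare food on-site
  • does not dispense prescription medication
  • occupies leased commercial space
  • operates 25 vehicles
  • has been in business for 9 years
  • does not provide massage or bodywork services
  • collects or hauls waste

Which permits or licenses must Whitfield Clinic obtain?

None

§14.1 does not dispense prescription medication; vehicles 25 < 26; years in business 9 ≤ 14 → Pharmacy Certificate not required.
§14.2 years in business 9 > 3 → New Business Permit not required.
§14.3 does not provide massage or bodywork services → Massage Establishment Permit not required.
§14.4 years in business 9 ≥ 4; seating 116 ≥ 106 → Compliance Authorization not required.
§14.5 does not prepare food on-site; is a worker-owned cooperative → Commercial Certificate not required.
§14.6 occupies leased commercial space; vehicles 25 ≤ 27 → Trade Registration not required.
§14.7 occupies leased commercial space; is a worker-owned cooperative; does not prepare food on-site → Commercial License not required.
§14.8 collects or hauls waste; does not dispense prescription medication → Municipal Registration not required.
§14.9 occupies leased commercial space (not: is a home-based business); is a worker-owned cooperative; collects or hauls waste → Home Occupation Registration not required.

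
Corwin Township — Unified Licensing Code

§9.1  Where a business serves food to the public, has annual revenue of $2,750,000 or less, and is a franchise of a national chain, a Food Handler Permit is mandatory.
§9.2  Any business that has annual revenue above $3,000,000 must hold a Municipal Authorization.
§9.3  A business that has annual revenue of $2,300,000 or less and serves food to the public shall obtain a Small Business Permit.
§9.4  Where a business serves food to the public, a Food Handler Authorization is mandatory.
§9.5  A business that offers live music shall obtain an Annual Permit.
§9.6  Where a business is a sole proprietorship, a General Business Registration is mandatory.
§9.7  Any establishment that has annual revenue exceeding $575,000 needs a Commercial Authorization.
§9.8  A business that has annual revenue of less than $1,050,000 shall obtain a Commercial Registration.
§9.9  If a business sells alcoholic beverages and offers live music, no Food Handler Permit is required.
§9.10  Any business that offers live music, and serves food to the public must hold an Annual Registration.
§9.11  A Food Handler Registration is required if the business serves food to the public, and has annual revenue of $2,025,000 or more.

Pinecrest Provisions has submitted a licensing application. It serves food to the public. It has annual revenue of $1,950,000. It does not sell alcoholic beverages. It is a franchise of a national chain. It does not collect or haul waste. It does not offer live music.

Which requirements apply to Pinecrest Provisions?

Commercial Authorization, Food Handler Authorization, Food Handler Permit, Small Business Permit

§9.1 serves food to the public; revenue $1,950,000 ≤ $2,750,000; is a franchise of a national chain → Food Handler Permit required.
§9.2 revenue $1,950,000 ≤ $3,000,000 → Municipal Authorization not required.
§9.3 revenue $1,950,000 ≤ $2,300,000; serves food to the public → Small Business Permit required.
§9.4 serves food to the public → Food Handler Authorization required.
§9.5 does not offer live music → Annual Permit not required.
§9.6 is a franchise of a national chain (not: is a sole proprietorship) → General Business Registration not required.
§9.7 revenue $1,950,000 > $575,000 → Commercial Authorization required.
§9.8 revenue $1,950,000 ≥ $1,050,000 → Commercial Registration not required.
§9.9 does not sell alcoholic beverages; does not offer live music → Food Handler Permit exemption does not apply.
§9.10 does not offer live music; serves food to the public → Annual Registration not required.
§9.11 serves food to the public; revenue $1,950,000 < $2,025,000 → Food Handler Registration not required.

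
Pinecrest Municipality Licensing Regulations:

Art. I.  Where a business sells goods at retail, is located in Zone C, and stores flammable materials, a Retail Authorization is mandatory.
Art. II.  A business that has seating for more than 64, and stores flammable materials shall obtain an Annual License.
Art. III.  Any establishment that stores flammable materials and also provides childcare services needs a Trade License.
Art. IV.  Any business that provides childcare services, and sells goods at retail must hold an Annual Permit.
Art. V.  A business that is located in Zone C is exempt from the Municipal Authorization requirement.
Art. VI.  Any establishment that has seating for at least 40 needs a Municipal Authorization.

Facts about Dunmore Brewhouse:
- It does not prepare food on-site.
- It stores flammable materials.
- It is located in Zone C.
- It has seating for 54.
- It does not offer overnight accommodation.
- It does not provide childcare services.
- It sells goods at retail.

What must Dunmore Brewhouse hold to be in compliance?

Art. I. sells goods at retail; is located in Zone C; stores flammable materials → Retail Authorization required.
Art. II. seating 54 ≤ 64; stores flammable materials → Annual License not required.
Art. III. stores flammable materials; does not provide childcare services → Trade License not required.
Art. IV. does not provide childcare services; sells goods at retail → Annual Permit not required.
Art. V. is located in Zone C → exempt from Municipal Authorization.
Art. VI. seating 54 ≥ 40 → Municipal Authorization required.

Retail Authorization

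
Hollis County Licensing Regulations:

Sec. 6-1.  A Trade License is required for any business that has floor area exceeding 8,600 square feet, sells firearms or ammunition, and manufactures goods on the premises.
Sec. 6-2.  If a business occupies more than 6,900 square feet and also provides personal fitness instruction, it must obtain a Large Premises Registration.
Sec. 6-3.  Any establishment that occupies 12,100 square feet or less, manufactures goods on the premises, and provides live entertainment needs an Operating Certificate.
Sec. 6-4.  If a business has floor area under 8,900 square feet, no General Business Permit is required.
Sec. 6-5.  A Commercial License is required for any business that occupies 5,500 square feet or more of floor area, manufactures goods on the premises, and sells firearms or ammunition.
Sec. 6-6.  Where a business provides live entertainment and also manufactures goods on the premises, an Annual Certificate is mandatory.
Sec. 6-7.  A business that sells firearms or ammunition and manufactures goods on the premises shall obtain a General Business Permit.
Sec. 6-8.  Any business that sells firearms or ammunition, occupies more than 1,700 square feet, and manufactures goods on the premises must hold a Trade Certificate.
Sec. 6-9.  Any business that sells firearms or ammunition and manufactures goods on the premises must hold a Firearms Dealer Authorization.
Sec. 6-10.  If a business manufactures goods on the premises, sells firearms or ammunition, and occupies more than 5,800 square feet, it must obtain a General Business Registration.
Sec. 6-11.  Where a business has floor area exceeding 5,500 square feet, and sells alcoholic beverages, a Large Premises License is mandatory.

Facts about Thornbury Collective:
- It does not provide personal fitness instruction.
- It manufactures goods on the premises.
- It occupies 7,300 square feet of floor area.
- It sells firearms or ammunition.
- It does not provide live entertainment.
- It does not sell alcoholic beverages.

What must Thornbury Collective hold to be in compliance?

Sec. 6-1. floor area 7,300 square feet ≤ 8,600 square feet; sells firearms or ammunition; manufactures goods on the premises → Trade License not required.
Sec. 6-2. floor area 7,300 square feet > 6,900 square feet; does not provide personal fitness instruction → Large Premises Registration not required.
Sec. 6-3. floor area 7,300 square feet ≤ 12,100 square feet; manufactures goods on the premises; does not provide live entertainment → Operating Certificate not required.
Sec. 6-4. floor area 7,300 square feet < 8,900 square feet → exempt from General Business Permit.
Sec. 6-5. floor area 7,300 square feet ≥ 5,500 square feet; manufactures goods on the premises; sells firearms or ammunition → Commercial License required.
Sec. 6-6. does not provide live entertainment; manufactures goods on the premises → Annual Certificate not required.
Sec. 6-7. sells firearms or ammunition; manufactures goods on the premises → General Business Permit required.
Sec. 6-8. sells firearms or ammunition; floor area 7,300 square feet > 1,700 square feet; manufactures goods on the premises → Trade Certificate required.
Sec. 6-9. sells firearms or ammunition; manufactures goods on the premises → Firearms Dealer Authorization required.
Sec. 6-10. manufactures goods on the premises; sells firearms or ammunition; floor area 7,300 square feet > 5,800 square feet → General Business Registration required.
Sec. 6-11. floor area 7,300 square feet > 5,500 square feet; does not sell alcoholic beverages → Large Premises License not required.

Commercial License, Firearms Dealer Authorization, General Business Registration, Trade Certificate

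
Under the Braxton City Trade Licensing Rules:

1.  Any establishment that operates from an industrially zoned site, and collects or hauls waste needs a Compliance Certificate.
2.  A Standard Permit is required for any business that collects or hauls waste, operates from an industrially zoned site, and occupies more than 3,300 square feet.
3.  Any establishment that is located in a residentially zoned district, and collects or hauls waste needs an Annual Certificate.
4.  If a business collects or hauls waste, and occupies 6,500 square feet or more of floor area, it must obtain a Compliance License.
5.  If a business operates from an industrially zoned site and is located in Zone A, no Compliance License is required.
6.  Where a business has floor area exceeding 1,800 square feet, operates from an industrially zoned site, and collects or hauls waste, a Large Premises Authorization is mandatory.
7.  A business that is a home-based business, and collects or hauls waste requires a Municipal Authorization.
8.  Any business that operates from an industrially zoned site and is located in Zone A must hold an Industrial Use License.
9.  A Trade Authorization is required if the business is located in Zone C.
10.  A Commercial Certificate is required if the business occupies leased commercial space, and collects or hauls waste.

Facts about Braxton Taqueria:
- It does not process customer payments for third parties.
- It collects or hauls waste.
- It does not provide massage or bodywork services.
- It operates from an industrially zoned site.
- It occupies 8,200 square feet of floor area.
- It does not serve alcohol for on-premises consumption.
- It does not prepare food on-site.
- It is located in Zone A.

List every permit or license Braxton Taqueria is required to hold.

1. operates from an industrially zoned site; collects or hauls waste → Compliance Certificate required.
2. collects or hauls waste; operates from an industrially zoned site; floor area 8,200 square feet > 3,300 square feet → Standard Permit required.
3. is located in Zone A (not: is located in a residentially zoned district); collects or hauls waste → Annual Certificate not required.
4. collects or hauls waste; floor area 8,200 square feet ≥ 6,500 square feet → Compliance License required.
5. operates from an industrially zoned site; is located in Zone A → exempt from Compliance License.
6. floor area 8,200 square feet > 1,800 square feet; operates from an industrially zoned site; collects or hauls waste → Large Premises Authorization required.
7. operates from an industrially zoned site (not: is a home-based business); collects or hauls waste → Municipal Authorization not required.
8. operates from an industrially zoned site; is located in Zone A → Industrial Use License required.
9. is located in Zone A (not: is located in Zone C) → Trade Authorization not required.
10. operates from an industrially zoned site (not: occupies leased commercial space); collects or hauls waste → Commercial Certificate not required.

Compliance Certificate, Industrial Use License, Large Premises Authorization, Standard Permit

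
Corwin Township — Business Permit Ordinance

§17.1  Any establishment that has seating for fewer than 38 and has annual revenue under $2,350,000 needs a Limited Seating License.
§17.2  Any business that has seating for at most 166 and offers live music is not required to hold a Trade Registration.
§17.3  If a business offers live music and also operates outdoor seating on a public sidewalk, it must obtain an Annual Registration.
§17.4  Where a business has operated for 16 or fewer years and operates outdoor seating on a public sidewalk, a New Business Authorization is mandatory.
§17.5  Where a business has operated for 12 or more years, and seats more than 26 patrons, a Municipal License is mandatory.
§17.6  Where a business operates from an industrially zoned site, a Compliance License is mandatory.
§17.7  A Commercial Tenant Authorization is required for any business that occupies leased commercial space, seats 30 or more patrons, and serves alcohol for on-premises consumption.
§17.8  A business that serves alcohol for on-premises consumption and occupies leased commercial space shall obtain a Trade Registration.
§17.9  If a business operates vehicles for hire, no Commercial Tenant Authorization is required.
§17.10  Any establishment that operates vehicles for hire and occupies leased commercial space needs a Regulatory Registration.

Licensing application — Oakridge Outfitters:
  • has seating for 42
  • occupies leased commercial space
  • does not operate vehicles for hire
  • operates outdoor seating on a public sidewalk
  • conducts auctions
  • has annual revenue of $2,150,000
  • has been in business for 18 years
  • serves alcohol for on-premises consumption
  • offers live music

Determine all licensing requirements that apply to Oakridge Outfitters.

Annual Registration, Commercial Tenant Authorization, Municipal License

§17.1 seating 42 ≥ 38; revenue $2,150,000 < $2,350,000 → Limited Seating License not required.
§17.2 seating 42 ≤ 166; offers live music → exempt from Trade Registration.
§17.3 offers live music; operates outdoor seating on a public sidewalk → Annual Registration required.
§17.4 years in business 18 > 16; operates outdoor seating on a public sidewalk → New Business Authorization not required.
§17.5 years in business 18 ≥ 12; seating 42 > 26 → Municipal License required.
§17.6 occupies leased commercial space (not: operates from an industrially zoned site) → Compliance License not required.
§17.7 occupies leased commercial space; seating 42 ≥ 30; serves alcohol for on-premises consumption → Commercial Tenant Authorization required.
§17.8 serves alcohol for on-premises consumption; occupies leased commercial space → Trade Registration required.
§17.9 does not operate vehicles for hire → Commercial Tenant Authorization exemption does not apply.
§17.10 does not operate vehicles for hire; occupies leased commercial space → Regulatory Registration not required.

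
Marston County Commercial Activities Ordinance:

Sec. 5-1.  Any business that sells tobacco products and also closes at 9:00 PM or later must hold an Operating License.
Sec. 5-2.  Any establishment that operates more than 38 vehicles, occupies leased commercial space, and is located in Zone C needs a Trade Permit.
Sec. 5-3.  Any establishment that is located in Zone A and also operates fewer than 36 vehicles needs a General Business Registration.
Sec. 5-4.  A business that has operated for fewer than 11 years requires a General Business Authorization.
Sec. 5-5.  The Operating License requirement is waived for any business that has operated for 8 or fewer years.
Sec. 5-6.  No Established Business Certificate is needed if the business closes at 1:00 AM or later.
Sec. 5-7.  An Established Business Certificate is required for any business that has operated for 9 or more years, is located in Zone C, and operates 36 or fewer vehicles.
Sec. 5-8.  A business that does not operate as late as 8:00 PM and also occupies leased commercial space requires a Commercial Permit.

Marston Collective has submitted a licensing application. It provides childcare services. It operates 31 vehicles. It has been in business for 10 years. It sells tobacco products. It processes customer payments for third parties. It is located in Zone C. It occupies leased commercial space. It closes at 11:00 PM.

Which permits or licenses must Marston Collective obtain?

Established Business Certificate, General Business Authorization, Operating License

Sec. 5-1. sells tobacco products; closes 11:00 PM, after 9:00 PM → Operating License required.
Sec. 5-2. vehicles 31 ≤ 38; occupies leased commercial space; is located in Zone C → Trade Permit not required.
Sec. 5-3. is located in Zone C (not: is located in Zone A); vehicles 31 < 36 → General Business Registration not required.
Sec. 5-4. years in business 10 < 11 → General Business Authorization required.
Sec. 5-5. years in business 10 > 8 → Operating License exemption does not apply.
Sec. 5-6. closes 11:00 PM, at/before 1:00 AM → Established Business Certificate exemption does not apply.
Sec. 5-7. years in business 10 ≥ 9; is located in Zone C; vehicles 31 ≤ 36 → Established Business Certificate required.
Sec. 5-8. closes 11:00 PM, after 8:00 PM; occupies leased commercial space → Commercial Permit not required.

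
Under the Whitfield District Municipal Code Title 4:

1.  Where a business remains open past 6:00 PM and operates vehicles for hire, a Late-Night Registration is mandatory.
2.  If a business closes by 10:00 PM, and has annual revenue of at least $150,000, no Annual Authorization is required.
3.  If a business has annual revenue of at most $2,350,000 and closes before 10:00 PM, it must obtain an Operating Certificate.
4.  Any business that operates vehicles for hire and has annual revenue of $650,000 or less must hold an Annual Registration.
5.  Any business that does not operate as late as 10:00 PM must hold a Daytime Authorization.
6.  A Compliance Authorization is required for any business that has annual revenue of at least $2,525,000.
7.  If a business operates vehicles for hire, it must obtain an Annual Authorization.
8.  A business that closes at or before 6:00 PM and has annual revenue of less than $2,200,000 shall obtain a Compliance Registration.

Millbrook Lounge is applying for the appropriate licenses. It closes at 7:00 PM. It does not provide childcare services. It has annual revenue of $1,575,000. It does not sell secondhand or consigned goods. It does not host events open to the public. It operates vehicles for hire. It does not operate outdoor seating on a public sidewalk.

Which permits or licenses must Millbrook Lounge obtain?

Daytime Authorization, Late-Night Registration, Operating Certificate

1. closes 7:00 PM, after 6:00 PM; operates vehicles for hire → Late-Night Registration required.
2. closes 7:00 PM, at/before 10:00 PM; revenue $1,575,000 ≥ $150,000 → exempt from Annual Authorization.
3. revenue $1,575,000 ≤ $2,350,000; closes 7:00 PM, at/before 10:00 PM → Operating Certificate required.
4. operates vehicles for hire; revenue $1,575,000 > $650,000 → Annual Registration not required.
5. closes 7:00 PM, at/before 10:00 PM → Daytime Authorization required.
6. revenue $1,575,000 < $2,525,000 → Compliance Authorization not required.
7. operates vehicles for hire → Annual Authorization required.
8. closes 7:00 PM, after 6:00 PM; revenue $1,575,000 < $2,200,000 → Compliance Registration not required.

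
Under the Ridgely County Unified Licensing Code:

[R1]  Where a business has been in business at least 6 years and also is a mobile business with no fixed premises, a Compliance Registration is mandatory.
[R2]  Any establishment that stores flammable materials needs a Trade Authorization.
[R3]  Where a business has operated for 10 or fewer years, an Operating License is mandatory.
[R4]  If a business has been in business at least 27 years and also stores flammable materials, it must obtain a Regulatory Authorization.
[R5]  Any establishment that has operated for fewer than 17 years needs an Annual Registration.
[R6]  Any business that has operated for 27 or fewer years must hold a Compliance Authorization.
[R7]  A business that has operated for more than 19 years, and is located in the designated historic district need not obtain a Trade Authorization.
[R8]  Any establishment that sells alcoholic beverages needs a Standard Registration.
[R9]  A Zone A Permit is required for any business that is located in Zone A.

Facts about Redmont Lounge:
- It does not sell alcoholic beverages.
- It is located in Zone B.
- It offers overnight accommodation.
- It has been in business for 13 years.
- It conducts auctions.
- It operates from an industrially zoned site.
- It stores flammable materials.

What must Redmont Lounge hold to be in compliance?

Annual Registration, Compliance Authorization, Trade Authorization

[R1] years in business 13 ≥ 6; operates from an industrially zoned site (not: is a mobile business with no fixed premises) → Compliance Registration not required.
[R2] stores flammable materials → Trade Authorization required.
[R3] years in business 13 > 10 → Operating License not required.
[R4] years in business 13 < 27; stores flammable materials → Regulatory Authorization not required.
[R5] years in business 13 < 17 → Annual Registration required.
[R6] years in business 13 ≤ 27 → Compliance Authorization required.
[R7] years in business 13 ≤ 19; is located in Zone B (not: is located in the designated historic district) → Trade Authorization exemption does not apply.
[R8] does not sell alcoholic beverages → Standard Registration not required.
[R9] is located in Zone B (not: is located in Zone A) → Zone A Permit not required.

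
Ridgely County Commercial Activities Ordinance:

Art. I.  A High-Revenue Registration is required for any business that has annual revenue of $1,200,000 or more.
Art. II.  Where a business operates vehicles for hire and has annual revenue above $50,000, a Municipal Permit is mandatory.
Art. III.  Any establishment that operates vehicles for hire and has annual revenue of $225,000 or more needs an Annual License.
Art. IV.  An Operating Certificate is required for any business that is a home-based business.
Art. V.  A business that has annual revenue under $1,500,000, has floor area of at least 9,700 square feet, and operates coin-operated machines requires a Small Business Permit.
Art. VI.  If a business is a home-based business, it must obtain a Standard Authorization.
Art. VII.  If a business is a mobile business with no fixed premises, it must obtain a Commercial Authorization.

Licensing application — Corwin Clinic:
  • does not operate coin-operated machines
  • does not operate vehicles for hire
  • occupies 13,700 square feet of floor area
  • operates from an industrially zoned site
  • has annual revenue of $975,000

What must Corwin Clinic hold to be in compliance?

None

Art. I. revenue $975,000 < $1,200,000 → High-Revenue Registration not required.
Art. II. does not operate vehicles for hire; revenue $975,000 > $50,000 → Municipal Permit not required.
Art. III. does not operate vehicles for hire; revenue $975,000 ≥ $225,000 → Annual License not required.
Art. IV. operates from an industrially zoned site (not: is a home-based business) → Operating Certificate not required.
Art. V. revenue $975,000 < $1,500,000; floor area 13,700 square feet ≥ 9,700 square feet; does not operate coin-operated machines → Small Business Permit not required.
Art. VI. operates from an industrially zoned site (not: is a home-based business) → Standard Authorization not required.
Art. VII. operates from an industrially zoned site (not: is a mobile business with no fixed premises) → Commercial Authorization not required.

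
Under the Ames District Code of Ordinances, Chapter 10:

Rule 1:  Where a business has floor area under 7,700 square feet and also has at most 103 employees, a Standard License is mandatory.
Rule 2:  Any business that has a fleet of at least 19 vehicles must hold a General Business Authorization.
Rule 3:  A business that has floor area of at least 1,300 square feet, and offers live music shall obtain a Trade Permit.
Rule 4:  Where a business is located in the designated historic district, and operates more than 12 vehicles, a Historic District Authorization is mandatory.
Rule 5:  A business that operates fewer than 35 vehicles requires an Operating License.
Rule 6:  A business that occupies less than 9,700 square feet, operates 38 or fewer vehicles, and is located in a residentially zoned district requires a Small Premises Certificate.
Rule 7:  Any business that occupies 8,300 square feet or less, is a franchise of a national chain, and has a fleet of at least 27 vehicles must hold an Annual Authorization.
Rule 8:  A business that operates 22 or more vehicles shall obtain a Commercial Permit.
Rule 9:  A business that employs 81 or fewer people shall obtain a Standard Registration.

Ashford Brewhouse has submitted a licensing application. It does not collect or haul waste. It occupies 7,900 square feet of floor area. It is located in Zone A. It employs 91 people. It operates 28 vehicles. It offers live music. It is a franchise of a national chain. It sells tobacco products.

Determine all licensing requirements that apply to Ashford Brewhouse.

Annual Authorization, Commercial Permit, General Business Authorization, Operating License, Trade Permit

Rule 1: floor area 7,900 square feet ≥ 7,700 square feet; employees 91 ≤ 103 → Standard License not required.
Rule 2: vehicles 28 ≥ 19 → General Business Authorization required.
Rule 3: floor area 7,900 square feet ≥ 1,300 square feet; offers live music → Trade Permit required.
Rule 4: is located in Zone A (not: is located in the designated historic district); vehicles 28 > 12 → Historic District Authorization not required.
Rule 5: vehicles 28 < 35 → Operating License required.
Rule 6: floor area 7,900 square feet < 9,700 square feet; vehicles 28 ≤ 38; is located in Zone A (not: is located in a residentially zoned district) → Small Premises Certificate not required.
Rule 7: floor area 7,900 square feet ≤ 8,300 square feet; is a franchise of a national chain; vehicles 28 ≥ 27 → Annual Authorization required.
Rule 8: vehicles 28 ≥ 22 → Commercial Permit required.
Rule 9: employees 91 > 81 → Standard Registration not required.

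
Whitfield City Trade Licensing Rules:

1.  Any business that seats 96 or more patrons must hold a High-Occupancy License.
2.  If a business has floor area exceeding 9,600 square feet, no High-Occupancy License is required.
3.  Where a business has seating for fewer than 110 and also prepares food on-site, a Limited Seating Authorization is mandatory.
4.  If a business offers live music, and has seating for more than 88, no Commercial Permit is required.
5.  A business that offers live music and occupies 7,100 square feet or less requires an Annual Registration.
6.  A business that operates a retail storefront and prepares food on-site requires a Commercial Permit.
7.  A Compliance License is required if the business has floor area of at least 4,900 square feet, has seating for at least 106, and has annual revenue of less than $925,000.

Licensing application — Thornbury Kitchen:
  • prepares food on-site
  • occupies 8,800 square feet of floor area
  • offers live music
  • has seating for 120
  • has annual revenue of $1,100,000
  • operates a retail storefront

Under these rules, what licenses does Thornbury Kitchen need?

1. seating 120 ≥ 96 → High-Occupancy License required.
2. floor area 8,800 square feet ≤ 9,600 square feet → High-Occupancy License exemption does not apply.
3. seating 120 ≥ 110; prepares food on-site → Limited Seating Authorization not required.
4. offers live music; seating 120 > 88 → exempt from Commercial Permit.
5. offers live music; floor area 8,800 square feet > 7,100 square feet → Annual Registration not required.
6. operates a retail storefront; prepares food on-site → Commercial Permit required.
7. floor area 8,800 square feet ≥ 4,900 square feet; seating 120 ≥ 106; revenue $1,100,000 ≥ $925,000 → Compliance License not required.

High-Occupancy License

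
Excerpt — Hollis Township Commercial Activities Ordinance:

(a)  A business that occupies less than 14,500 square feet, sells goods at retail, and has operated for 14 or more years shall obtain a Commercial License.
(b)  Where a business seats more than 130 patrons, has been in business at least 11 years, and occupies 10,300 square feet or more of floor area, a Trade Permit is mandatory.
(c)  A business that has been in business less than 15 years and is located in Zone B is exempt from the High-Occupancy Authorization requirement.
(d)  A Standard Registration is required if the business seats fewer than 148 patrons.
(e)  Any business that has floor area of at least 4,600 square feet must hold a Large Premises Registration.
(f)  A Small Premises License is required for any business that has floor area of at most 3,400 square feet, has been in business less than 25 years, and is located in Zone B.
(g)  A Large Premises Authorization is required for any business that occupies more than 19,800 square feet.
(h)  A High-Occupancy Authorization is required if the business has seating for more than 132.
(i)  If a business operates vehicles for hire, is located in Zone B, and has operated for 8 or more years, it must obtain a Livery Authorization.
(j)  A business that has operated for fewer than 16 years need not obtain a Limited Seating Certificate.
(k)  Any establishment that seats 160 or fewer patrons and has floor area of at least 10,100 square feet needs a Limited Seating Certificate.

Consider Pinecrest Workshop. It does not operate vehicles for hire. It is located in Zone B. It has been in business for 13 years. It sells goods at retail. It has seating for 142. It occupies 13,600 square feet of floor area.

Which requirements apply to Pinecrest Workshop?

(a) floor area 13,600 square feet < 14,500 square feet; sells goods at retail; years in business 13 < 14 → Commercial License not required.
(b) seating 142 > 130; years in business 13 ≥ 11; floor area 13,600 square feet ≥ 10,300 square feet → Trade Permit required.
(c) years in business 13 < 15; is located in Zone B → exempt from High-Occupancy Authorization.
(d) seating 142 < 148 → Standard Registration required.
(e) floor area 13,600 square feet ≥ 4,600 square feet → Large Premises Registration required.
(f) floor area 13,600 square feet > 3,400 square feet; years in business 13 < 25; is located in Zone B → Small Premises License not required.
(g) floor area 13,600 square feet ≤ 19,800 square feet → Large Premises Authorization not required.
(h) seating 142 > 132 → High-Occupancy Authorization required.
(i) does not operate vehicles for hire; is located in Zone B; years in business 13 ≥ 8 → Livery Authorization not required.
(j) years in business 13 < 16 → exempt from Limited Seating Certificate.
(k) seating 142 ≤ 160; floor area 13,600 square feet ≥ 10,100 square feet → Limited Seating Certificate required.

Large Premises Registration, Standard Registration, Trade Permit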